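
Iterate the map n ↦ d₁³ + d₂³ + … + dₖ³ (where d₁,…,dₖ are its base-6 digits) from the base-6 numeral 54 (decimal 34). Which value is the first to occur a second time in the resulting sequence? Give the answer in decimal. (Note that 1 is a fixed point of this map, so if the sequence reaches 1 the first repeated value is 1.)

34 = (5,4)_6 → 189
189 = (5,1,3)_6 → 153
153 = (4,1,3)_6 → 92
92 = (2,3,2)_6 → 43
43 = (1,1,1)_6 → 3
3 = (3)_6 → 27
27 = (4,3)_6 → 91
91 = (2,3,1)_6 → 36
36 = (1,0,0)_6 → 1  — reached the fixed point 1.
1 → 1, so 1 is the first repeated value.

1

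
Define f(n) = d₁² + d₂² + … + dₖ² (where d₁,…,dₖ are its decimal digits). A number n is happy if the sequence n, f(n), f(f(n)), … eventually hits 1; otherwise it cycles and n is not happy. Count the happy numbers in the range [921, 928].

2

921: 921 → 86 → 100 → 1  — happy
922: 922 → 89 → 145 → 42 → 20 → 4 → 16 → 37 → 58 → 89  — not happy
923: 923 → 94 → 97 → 130 → 10 → 1  — happy
924: 924 → 101 → 2 → 4 → 16 → 37 → 58 → 89 → 145 → 42 → 20 → 4  — not happy
925: 925 → 110 → 2 → 4 → 16 → 37 → 58 → 89 → 145 → 42 → 20 → 4  — not happy
926: 926 → 121 → 6 → 36 → 45 → 41 → 17 → 50 → 25 → 29 → 85 → 89 → 145 → 42 → 20 → 4 → 16 → 37 → 58 → 89  — not happy
927: 927 → 134 → 26 → 40 → 16 → 37 → 58 → 89 → 145 → 42 → 20 → 4 → 16  — not happy
928: 928 → 149 → 98 → 145 → 42 → 20 → 4 → 16 → 37 → 58 → 89 → 145  — not happy
happy: 921, 923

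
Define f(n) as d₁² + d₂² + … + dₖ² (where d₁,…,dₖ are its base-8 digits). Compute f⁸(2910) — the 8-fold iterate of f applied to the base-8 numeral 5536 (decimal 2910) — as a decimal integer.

36

2910 = (5,5,3,6)_8 → 5² + 5² + 3² + 6² = 25 + 25 + 9 + 36 = 95
95 = (1,3,7)_8 → 1² + 3² + 7² = 1 + 9 + 49 = 59
59 = (7,3)_8 → 7² + 3² = 49 + 9 = 58
58 = (7,2)_8 → 7² + 2² = 49 + 4 = 53
53 = (6,5)_8 → 6² + 5² = 36 + 25 = 61
61 = (7,5)_8 → 7² + 5² = 49 + 25 = 74
74 = (1,1,2)_8 → 1² + 1² + 2² = 1 + 1 + 4 = 6
6 = (6)_8 → 6² = 36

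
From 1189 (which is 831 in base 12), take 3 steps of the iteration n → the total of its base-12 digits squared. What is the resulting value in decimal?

25

1189 = (8,3,1)_12 → 8² + 3² + 1² = 74
74 = (6,2)_12 → 6² + 2² = 40
40 = (3,4)_12 → 3² + 4² = 25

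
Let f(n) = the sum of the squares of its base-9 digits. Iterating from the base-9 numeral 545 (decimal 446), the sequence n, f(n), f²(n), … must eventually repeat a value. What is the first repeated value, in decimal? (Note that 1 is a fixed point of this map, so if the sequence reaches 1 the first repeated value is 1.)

74

446 = (5,4,5)_9 → 5² + 4² + 5² = 25 + 16 + 25 = 66
66 = (7,3)_9 → 7² + 3² = 49 + 9 = 58
58 = (6,4)_9 → 6² + 4² = 36 + 16 = 52
52 = (5,7)_9 → 5² + 7² = 25 + 49 = 74
74 = (8,2)_9 → 8² + 2² = 64 + 4 = 68
68 = (7,5)_9 → 7² + 5² = 49 + 25 = 74  — 74 already appeared earlier.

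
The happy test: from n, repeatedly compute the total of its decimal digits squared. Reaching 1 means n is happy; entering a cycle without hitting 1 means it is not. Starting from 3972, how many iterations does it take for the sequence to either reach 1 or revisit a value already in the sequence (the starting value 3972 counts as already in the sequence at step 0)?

3972 → 143
143 → 26
26 → 40
40 → 16
16 → 37
37 → 58
58 → 89
89 → 145
145 → 42
42 → 20
20 → 4
4 → 16  — 16 repeats.
That took 12 steps.

12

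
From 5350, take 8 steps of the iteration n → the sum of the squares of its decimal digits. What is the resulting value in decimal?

20

5350 → 59
59 → 106
106 → 37
37 → 58
58 → 89
89 → 145
145 → 42
42 → 20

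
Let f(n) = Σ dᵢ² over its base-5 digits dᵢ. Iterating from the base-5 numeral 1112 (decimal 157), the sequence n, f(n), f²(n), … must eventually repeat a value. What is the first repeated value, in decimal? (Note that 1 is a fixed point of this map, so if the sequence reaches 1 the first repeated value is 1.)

157 = (1,1,1,2)_5 → 1² + 1² + 1² + 2² = 1 + 1 + 1 + 4 = 7
7 = (1,2)_5 → 1² + 2² = 1 + 4 = 5
5 = (1,0)_5 → 1² + 0² = 1 + 0 = 1  — reached the fixed point 1.
1 → 1, so 1 is the first repeated value.

1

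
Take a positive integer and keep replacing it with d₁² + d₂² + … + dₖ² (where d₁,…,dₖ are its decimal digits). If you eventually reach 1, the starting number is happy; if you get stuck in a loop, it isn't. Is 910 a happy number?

happy

910 → 9² + 1² + 0² = 81 + 1 + 0 = 82
82 → 8² + 2² = 64 + 4 = 68
68 → 6² + 8² = 36 + 64 = 100
100 → 1² + 0² + 0² = 1 + 0 + 0 = 1  — reached 1.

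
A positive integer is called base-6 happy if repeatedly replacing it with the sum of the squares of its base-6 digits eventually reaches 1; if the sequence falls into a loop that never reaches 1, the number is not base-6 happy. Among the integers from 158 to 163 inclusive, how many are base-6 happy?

1

158: 158 → 24 → 16 → 20 → 13 → 5 → 25 → 17 → 29 → 41 → 26 → 20  (repeats 20)
159: 159 → 29 → 41 → 26 → 20 → 13 → 5 → 25 → 17 → 29  (repeats 29)
160: 160 → 36 → 1  (reaches 1)
161: 161 → 45 → 11 → 26 → 20 → 13 → 5 → 25 → 17 → 29 → 41 → 26  (repeats 26)
162: 162 → 25 → 17 → 29 → 41 → 26 → 20 → 13 → 5 → 25  (repeats 25)
163: 163 → 26 → 20 → 13 → 5 → 25 → 17 → 29 → 41 → 26  (repeats 26)
base-6 happy: 160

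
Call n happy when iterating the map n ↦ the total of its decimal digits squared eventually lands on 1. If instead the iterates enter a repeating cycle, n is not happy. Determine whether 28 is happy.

28 → 2² + 8² = 68
68 → 6² + 8² = 100
100 → 1² + 0² + 0² = 1  — reached 1.

happy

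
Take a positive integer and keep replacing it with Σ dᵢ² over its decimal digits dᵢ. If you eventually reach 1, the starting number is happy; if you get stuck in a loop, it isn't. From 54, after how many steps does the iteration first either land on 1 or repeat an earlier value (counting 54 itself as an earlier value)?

15

54 → 5² + 4² = 41
41 → 4² + 1² = 17
17 → 1² + 7² = 50
50 → 5² + 0² = 25
25 → 2² + 5² = 29
29 → 2² + 9² = 85
85 → 8² + 5² = 89
89 → 8² + 9² = 145
145 → 1² + 4² + 5² = 42
42 → 4² + 2² = 20
20 → 2² + 0² = 4
4 → 4² = 16
16 → 1² + 6² = 37
37 → 3² + 7² = 58
58 → 5² + 8² = 89  — 89 repeats.
That took 15 steps.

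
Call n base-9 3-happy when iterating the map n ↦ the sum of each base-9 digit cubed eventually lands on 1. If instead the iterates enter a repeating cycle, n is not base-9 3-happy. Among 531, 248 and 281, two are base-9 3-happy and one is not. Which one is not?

531: 531 → 341 → 577 → 345 → 99 → 9 → 1  — reaches 1 (base-9 3-happy)
248: 248 → 152 → 856 → 128 → 134 → 638 → 1198 → 470 → 476 → 980 → 540 → 432 → 152  — repeats 152 (not base-9 3-happy)
281: 281 → 99 → 9 → 1  — reaches 1 (base-9 3-happy)

248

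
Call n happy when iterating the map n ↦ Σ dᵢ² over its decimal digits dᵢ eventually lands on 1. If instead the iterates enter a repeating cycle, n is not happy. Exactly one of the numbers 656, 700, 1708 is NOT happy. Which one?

1708

656: 656 → 97 → 130 → 10 → 1  — reaches 1 (happy)
700: 700 → 49 → 97 → 130 → 10 → 1  — reaches 1 (happy)
1708: 1708 → 114 → 18 → 65 → 61 → 37 → 58 → 89 → 145 → 42 → 20 → 4 → 16 → 37  — repeats 37 (not happy)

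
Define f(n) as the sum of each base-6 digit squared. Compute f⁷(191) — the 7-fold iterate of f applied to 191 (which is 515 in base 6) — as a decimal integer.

191 = (5,1,5)_6 → 5² + 1² + 5² = 51
51 = (1,2,3)_6 → 1² + 2² + 3² = 14
14 = (2,2)_6 → 2² + 2² = 8
8 = (1,2)_6 → 1² + 2² = 5
5 = (5)_6 → 5² = 25
25 = (4,1)_6 → 4² + 1² = 17
17 = (2,5)_6 → 2² + 5² = 29

29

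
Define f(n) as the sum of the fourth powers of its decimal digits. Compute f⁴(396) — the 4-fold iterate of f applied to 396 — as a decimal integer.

396 → 3⁴ + 9⁴ + 6⁴ = 7938
7938 → 7⁴ + 9⁴ + 3⁴ + 8⁴ = 13139
13139 → 1⁴ + 3⁴ + 1⁴ + 3⁴ + 9⁴ = 6725
6725 → 6⁴ + 7⁴ + 2⁴ + 5⁴ = 4338

4338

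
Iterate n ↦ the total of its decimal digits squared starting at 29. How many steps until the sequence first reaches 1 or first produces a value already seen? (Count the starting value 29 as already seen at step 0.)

10

29 → 2² + 9² = 4 + 81 = 85
85 → 8² + 5² = 64 + 25 = 89
89 → 8² + 9² = 64 + 81 = 145
145 → 1² + 4² + 5² = 1 + 16 + 25 = 42
42 → 4² + 2² = 16 + 4 = 20
20 → 2² + 0² = 4 + 0 = 4
4 → 4² = 16
16 → 1² + 6² = 1 + 36 = 37
37 → 3² + 7² = 9 + 49 = 58
58 → 5² + 8² = 25 + 64 = 89  — 89 repeats.
That took 10 steps.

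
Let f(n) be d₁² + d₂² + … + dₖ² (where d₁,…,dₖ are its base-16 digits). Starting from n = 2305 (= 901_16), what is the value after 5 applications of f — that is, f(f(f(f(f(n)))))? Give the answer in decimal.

208

2305 = (9,0,1)_16 → 9² + 0² + 1² = 82
82 = (5,2)_16 → 5² + 2² = 29
29 = (1,13)_16 → 1² + 13² = 170
170 = (10,10)_16 → 10² + 10² = 200
200 = (12,8)_16 → 12² + 8² = 208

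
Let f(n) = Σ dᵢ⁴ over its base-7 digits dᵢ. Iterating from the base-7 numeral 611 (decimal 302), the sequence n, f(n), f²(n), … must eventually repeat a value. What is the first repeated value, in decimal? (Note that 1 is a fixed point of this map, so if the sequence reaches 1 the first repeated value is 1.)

302 = (6,1,1)_7 → 6⁴ + 1⁴ + 1⁴ = 1296 + 1 + 1 = 1298
1298 = (3,5,3,3)_7 → 3⁴ + 5⁴ + 3⁴ + 3⁴ = 81 + 625 + 81 + 81 = 868
868 = (2,3,5,0)_7 → 2⁴ + 3⁴ + 5⁴ + 0⁴ = 16 + 81 + 625 + 0 = 722
722 = (2,0,5,1)_7 → 2⁴ + 0⁴ + 5⁴ + 1⁴ = 16 + 0 + 625 + 1 = 642
642 = (1,6,0,5)_7 → 1⁴ + 6⁴ + 0⁴ + 5⁴ = 1 + 1296 + 0 + 625 = 1922
1922 = (5,4,1,4)_7 → 5⁴ + 4⁴ + 1⁴ + 4⁴ = 625 + 256 + 1 + 256 = 1138
1138 = (3,2,1,4)_7 → 3⁴ + 2⁴ + 1⁴ + 4⁴ = 81 + 16 + 1 + 256 = 354
354 = (1,0,1,4)_7 → 1⁴ + 0⁴ + 1⁴ + 4⁴ = 1 + 0 + 1 + 256 = 258
258 = (5,1,6)_7 → 5⁴ + 1⁴ + 6⁴ = 625 + 1 + 1296 = 1922  — 1922 already appeared earlier.

1922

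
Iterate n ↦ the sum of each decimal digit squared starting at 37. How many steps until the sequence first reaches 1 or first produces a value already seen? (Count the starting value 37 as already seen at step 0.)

37 → 3² + 7² = 9 + 49 = 58
58 → 5² + 8² = 25 + 64 = 89
89 → 8² + 9² = 64 + 81 = 145
145 → 1² + 4² + 5² = 1 + 16 + 25 = 42
42 → 4² + 2² = 16 + 4 = 20
20 → 2² + 0² = 4 + 0 = 4
4 → 4² = 16
16 → 1² + 6² = 1 + 36 = 37  — 37 repeats.
That took 8 steps.

8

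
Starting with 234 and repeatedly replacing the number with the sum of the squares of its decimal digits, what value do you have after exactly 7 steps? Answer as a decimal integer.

4

234 → 29
29 → 85
85 → 89
89 → 145
145 → 42
42 → 20
20 → 4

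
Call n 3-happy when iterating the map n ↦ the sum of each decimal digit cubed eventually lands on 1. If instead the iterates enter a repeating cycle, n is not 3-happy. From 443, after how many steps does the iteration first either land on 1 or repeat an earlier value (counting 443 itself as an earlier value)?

8

443 → 155
155 → 251
251 → 134
134 → 92
92 → 737
737 → 713
713 → 371
371 → 371  — 371 repeats.
That took 8 steps.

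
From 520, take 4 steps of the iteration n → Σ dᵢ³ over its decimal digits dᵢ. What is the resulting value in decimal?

133

520 → 133
133 → 55
55 → 250
250 → 133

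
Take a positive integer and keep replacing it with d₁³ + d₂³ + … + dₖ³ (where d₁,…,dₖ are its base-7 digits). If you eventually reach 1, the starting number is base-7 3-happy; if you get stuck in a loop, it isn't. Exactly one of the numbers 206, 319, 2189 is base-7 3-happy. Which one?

206: 206 → 92 → 218 → 92  — repeats 92 (not base-7 3-happy)
319: 319 → 307 → 433 → 343 → 1  — reaches 1 (base-7 3-happy)
2189: 2189 → 413 → 29 → 65 → 17 → 35 → 125 → 251 → 341 → 557 → 137 → 197 → 65  — repeats 65 (not base-7 3-happy)

319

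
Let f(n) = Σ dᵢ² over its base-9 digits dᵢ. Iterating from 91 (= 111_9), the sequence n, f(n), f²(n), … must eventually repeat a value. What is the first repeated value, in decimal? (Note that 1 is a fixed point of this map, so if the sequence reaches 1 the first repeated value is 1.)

91 = (1,1,1)_9 → 1² + 1² + 1² = 1 + 1 + 1 = 3
3 = (3)_9 → 3² = 9
9 = (1,0)_9 → 1² + 0² = 1 + 0 = 1  — reached the fixed point 1.
1 → 1, so 1 is the first repeated value.

1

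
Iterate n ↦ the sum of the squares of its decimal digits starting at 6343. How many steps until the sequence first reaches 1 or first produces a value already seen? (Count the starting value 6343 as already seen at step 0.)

6

6343 → 6² + 3² + 4² + 3² = 36 + 9 + 16 + 9 = 70
70 → 7² + 0² = 49 + 0 = 49
49 → 4² + 9² = 16 + 81 = 97
97 → 9² + 7² = 81 + 49 = 130
130 → 1² + 3² + 0² = 1 + 9 + 0 = 10
10 → 1² + 0² = 1 + 0 = 1  — reached 1.
That took 6 steps.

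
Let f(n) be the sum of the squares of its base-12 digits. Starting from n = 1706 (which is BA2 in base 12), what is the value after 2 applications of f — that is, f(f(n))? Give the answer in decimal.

1706 = (11,10,2)_12 → 11² + 10² + 2² = 121 + 100 + 4 = 225
225 = (1,6,9)_12 → 1² + 6² + 9² = 1 + 36 + 81 = 118

118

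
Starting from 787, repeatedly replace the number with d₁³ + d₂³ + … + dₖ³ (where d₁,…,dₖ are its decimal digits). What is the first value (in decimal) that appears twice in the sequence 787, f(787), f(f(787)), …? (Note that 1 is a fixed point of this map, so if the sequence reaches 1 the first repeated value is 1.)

1

787 → 7³ + 8³ + 7³ = 1198
1198 → 1³ + 1³ + 9³ + 8³ = 1243
1243 → 1³ + 2³ + 4³ + 3³ = 100
100 → 1³ + 0³ + 0³ = 1  — reached the fixed point 1.
1 → 1, so 1 is the first repeated value.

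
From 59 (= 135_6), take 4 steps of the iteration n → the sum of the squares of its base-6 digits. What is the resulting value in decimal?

10

59 = (1,3,5)_6 → 1² + 3² + 5² = 35
35 = (5,5)_6 → 5² + 5² = 50
50 = (1,2,2)_6 → 1² + 2² + 2² = 9
9 = (1,3)_6 → 1² + 3² = 10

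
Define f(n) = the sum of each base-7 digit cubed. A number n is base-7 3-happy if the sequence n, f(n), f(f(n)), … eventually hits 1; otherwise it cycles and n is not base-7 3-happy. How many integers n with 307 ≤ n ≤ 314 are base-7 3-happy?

307: 307 → 433 → 343 → 1  (reaches 1)
308: 308 → 224 → 128 → 80 → 92 → 218 → 92  (repeats 92)
309: 309 → 225 → 129 → 99 → 9 → 9  (repeats 9)
310: 310 → 232 → 190 → 244 → 496 → 244  (repeats 244)
311: 311 → 251 → 341 → 557 → 137 → 197 → 65 → 17 → 35 → 125 → 251  (repeats 251)
312: 312 → 288 → 342 → 648 → 282 → 258 → 342  (repeats 342)
313: 313 → 349 → 217 → 91 → 217  (repeats 217)
314: 314 → 440 → 434 → 218 → 92 → 218  (repeats 218)
base-7 3-happy: 307

1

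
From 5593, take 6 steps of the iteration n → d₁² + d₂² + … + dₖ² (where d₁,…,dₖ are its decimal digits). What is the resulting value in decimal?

85

5593 → 5² + 5² + 9² + 3² = 140
140 → 1² + 4² + 0² = 17
17 → 1² + 7² = 50
50 → 5² + 0² = 25
25 → 2² + 5² = 29
29 → 2² + 9² = 85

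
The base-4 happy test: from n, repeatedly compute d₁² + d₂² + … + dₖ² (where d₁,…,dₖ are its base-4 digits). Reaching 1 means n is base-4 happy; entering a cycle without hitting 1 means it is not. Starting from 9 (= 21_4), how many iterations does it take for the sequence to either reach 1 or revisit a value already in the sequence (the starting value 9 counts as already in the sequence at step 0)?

9 = (2,1)_4 → 2² + 1² = 5
5 = (1,1)_4 → 1² + 1² = 2
2 = (2)_4 → 2² = 4
4 = (1,0)_4 → 1² + 0² = 1  — reached 1.
That took 4 steps.

4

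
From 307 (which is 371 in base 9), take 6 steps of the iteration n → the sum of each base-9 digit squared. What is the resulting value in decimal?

307 = (3,7,1)_9 → 59
59 = (6,5)_9 → 61
61 = (6,7)_9 → 85
85 = (1,0,4)_9 → 17
17 = (1,8)_9 → 65
65 = (7,2)_9 → 53

53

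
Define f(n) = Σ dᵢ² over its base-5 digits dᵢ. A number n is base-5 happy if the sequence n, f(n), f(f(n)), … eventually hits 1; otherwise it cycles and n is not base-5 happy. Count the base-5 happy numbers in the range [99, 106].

99: 99 → 41 → 11 → 5 → 1  — base-5 happy
100: 100 → 16 → 10 → 4 → 16  — not base-5 happy
101: 101 → 17 → 13 → 13  — not base-5 happy
102: 102 → 20 → 16 → 10 → 4 → 16  — not base-5 happy
103: 103 → 25 → 1  — base-5 happy
104: 104 → 32 → 6 → 2 → 4 → 16 → 10 → 4  — not base-5 happy
105: 105 → 17 → 13 → 13  — not base-5 happy
106: 106 → 18 → 18  — not base-5 happy
base-5 happy: 99, 103

2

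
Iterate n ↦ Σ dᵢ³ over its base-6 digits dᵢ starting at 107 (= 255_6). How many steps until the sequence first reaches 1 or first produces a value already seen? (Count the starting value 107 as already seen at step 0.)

6

107 = (2,5,5)_6 → 2³ + 5³ + 5³ = 258
258 = (1,1,1,0)_6 → 1³ + 1³ + 1³ + 0³ = 3
3 = (3)_6 → 3³ = 27
27 = (4,3)_6 → 4³ + 3³ = 91
91 = (2,3,1)_6 → 2³ + 3³ + 1³ = 36
36 = (1,0,0)_6 → 1³ + 0³ + 0³ = 1  — reached 1.
That took 6 steps.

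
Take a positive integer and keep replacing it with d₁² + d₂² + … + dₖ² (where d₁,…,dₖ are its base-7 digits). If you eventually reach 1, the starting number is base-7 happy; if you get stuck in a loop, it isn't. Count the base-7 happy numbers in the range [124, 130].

1

124: 124 → 38 → 34 → 52 → 10 → 10  — not base-7 happy
125: 125 → 49 → 1  — base-7 happy
126: 126 → 20 → 40 → 50 → 2 → 4 → 16 → 8 → 2  — not base-7 happy
127: 127 → 21 → 9 → 5 → 25 → 25  — not base-7 happy
128: 128 → 24 → 18 → 20 → 40 → 50 → 2 → 4 → 16 → 8 → 2  — not base-7 happy
129: 129 → 29 → 17 → 13 → 37 → 29  — not base-7 happy
130: 130 → 36 → 26 → 34 → 52 → 10 → 10  — not base-7 happy
base-7 happy: 125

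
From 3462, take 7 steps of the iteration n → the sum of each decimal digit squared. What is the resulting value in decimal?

3462 → 65
65 → 61
61 → 37
37 → 58
58 → 89
89 → 145
145 → 42

42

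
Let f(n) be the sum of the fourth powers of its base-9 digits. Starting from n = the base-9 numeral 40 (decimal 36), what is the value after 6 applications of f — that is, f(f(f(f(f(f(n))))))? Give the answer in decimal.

36 = (4,0)_9 → 4⁴ + 0⁴ = 256
256 = (3,1,4)_9 → 3⁴ + 1⁴ + 4⁴ = 338
338 = (4,1,5)_9 → 4⁴ + 1⁴ + 5⁴ = 882
882 = (1,1,8,0)_9 → 1⁴ + 1⁴ + 8⁴ + 0⁴ = 4098
4098 = (5,5,5,3)_9 → 5⁴ + 5⁴ + 5⁴ + 3⁴ = 1956
1956 = (2,6,1,3)_9 → 2⁴ + 6⁴ + 1⁴ + 3⁴ = 1394

1394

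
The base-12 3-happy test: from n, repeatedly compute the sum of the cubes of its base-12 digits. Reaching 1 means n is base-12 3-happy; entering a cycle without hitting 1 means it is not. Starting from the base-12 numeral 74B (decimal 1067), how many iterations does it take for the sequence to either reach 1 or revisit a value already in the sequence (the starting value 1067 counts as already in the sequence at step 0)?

1067 = (7,4,11)_12 → 7³ + 4³ + 11³ = 343 + 64 + 1331 = 1738
1738 = (1,0,0,10)_12 → 1³ + 0³ + 0³ + 10³ = 1 + 0 + 0 + 1000 = 1001
1001 = (6,11,5)_12 → 6³ + 11³ + 5³ = 216 + 1331 + 125 = 1672
1672 = (11,7,4)_12 → 11³ + 7³ + 4³ = 1331 + 343 + 64 = 1738  — 1738 repeats.
That took 4 steps.

4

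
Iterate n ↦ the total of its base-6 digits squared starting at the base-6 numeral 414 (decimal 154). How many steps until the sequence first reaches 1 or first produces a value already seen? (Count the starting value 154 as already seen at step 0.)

154 = (4,1,4)_6 → 4² + 1² + 4² = 16 + 1 + 16 = 33
33 = (5,3)_6 → 5² + 3² = 25 + 9 = 34
34 = (5,4)_6 → 5² + 4² = 25 + 16 = 41
41 = (1,0,5)_6 → 1² + 0² + 5² = 1 + 0 + 25 = 26
26 = (4,2)_6 → 4² + 2² = 16 + 4 = 20
20 = (3,2)_6 → 3² + 2² = 9 + 4 = 13
13 = (2,1)_6 → 2² + 1² = 4 + 1 = 5
5 = (5)_6 → 5² = 25
25 = (4,1)_6 → 4² + 1² = 16 + 1 = 17
17 = (2,5)_6 → 2² + 5² = 4 + 25 = 29
29 = (4,5)_6 → 4² + 5² = 16 + 25 = 41  — 41 repeats.
That took 11 steps.

11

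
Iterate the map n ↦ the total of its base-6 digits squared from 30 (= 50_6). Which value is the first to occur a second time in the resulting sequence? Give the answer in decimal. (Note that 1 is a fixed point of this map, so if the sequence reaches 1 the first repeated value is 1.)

30 = (5,0)_6 → 5² + 0² = 25 + 0 = 25
25 = (4,1)_6 → 4² + 1² = 16 + 1 = 17
17 = (2,5)_6 → 2² + 5² = 4 + 25 = 29
29 = (4,5)_6 → 4² + 5² = 16 + 25 = 41
41 = (1,0,5)_6 → 1² + 0² + 5² = 1 + 0 + 25 = 26
26 = (4,2)_6 → 4² + 2² = 16 + 4 = 20
20 = (3,2)_6 → 3² + 2² = 9 + 4 = 13
13 = (2,1)_6 → 2² + 1² = 4 + 1 = 5
5 = (5)_6 → 5² = 25  — 25 already appeared earlier.

25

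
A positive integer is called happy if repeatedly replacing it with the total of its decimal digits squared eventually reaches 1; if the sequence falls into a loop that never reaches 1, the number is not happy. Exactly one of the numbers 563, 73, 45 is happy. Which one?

563: 563 → 70 → 49 → 97 → 130 → 10 → 1  — reaches 1 (happy)
73: 73 → 58 → 89 → 145 → 42 → 20 → 4 → 16 → 37 → 58  — repeats 58 (not happy)
45: 45 → 41 → 17 → 50 → 25 → 29 → 85 → 89 → 145 → 42 → 20 → 4 → 16 → 37 → 58 → 89  — repeats 89 (not happy)

563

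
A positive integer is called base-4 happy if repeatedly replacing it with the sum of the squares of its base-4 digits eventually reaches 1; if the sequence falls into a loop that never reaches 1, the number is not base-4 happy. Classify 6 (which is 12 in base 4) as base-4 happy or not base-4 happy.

6 = (1,2)_4 → 1² + 2² = 5
5 = (1,1)_4 → 1² + 1² = 2
2 = (2)_4 → 2² = 4
4 = (1,0)_4 → 1² + 0² = 1  — reached 1.

base-4 happy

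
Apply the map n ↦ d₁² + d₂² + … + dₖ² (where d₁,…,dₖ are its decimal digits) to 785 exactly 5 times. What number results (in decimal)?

785 → 7² + 8² + 5² = 138
138 → 1² + 3² + 8² = 74
74 → 7² + 4² = 65
65 → 6² + 5² = 61
61 → 6² + 1² = 37

37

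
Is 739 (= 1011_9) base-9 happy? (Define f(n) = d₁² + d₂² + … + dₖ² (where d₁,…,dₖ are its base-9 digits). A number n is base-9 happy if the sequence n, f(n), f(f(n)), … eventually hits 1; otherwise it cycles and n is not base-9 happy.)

739 = (1,0,1,1)_9 → 1² + 0² + 1² + 1² = 3
3 = (3)_9 → 3² = 9
9 = (1,0)_9 → 1² + 0² = 1  — reached 1.

base-9 happy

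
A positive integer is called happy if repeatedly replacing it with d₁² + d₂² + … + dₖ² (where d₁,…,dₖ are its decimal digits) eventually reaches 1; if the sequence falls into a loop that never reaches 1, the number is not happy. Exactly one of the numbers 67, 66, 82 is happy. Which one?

67: 67 → 85 → 89 → 145 → 42 → 20 → 4 → 16 → 37 → 58 → 89  — repeats 89 (not happy)
66: 66 → 72 → 53 → 34 → 25 → 29 → 85 → 89 → 145 → 42 → 20 → 4 → 16 → 37 → 58 → 89  — repeats 89 (not happy)
82: 82 → 68 → 100 → 1  — reaches 1 (happy)

82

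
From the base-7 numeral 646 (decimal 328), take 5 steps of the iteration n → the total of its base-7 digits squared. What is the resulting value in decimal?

34

328 = (6,4,6)_7 → 6² + 4² + 6² = 36 + 16 + 36 = 88
88 = (1,5,4)_7 → 1² + 5² + 4² = 1 + 25 + 16 = 42
42 = (6,0)_7 → 6² + 0² = 36 + 0 = 36
36 = (5,1)_7 → 5² + 1² = 25 + 1 = 26
26 = (3,5)_7 → 3² + 5² = 9 + 25 = 34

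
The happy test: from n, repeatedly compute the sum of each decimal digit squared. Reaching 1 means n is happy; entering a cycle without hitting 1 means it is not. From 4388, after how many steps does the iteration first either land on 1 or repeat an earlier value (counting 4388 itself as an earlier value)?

15

4388 → 4² + 3² + 8² + 8² = 153
153 → 1² + 5² + 3² = 35
35 → 3² + 5² = 34
34 → 3² + 4² = 25
25 → 2² + 5² = 29
29 → 2² + 9² = 85
85 → 8² + 5² = 89
89 → 8² + 9² = 145
145 → 1² + 4² + 5² = 42
42 → 4² + 2² = 20
20 → 2² + 0² = 4
4 → 4² = 16
16 → 1² + 6² = 37
37 → 3² + 7² = 58
58 → 5² + 8² = 89  — 89 repeats.
That took 15 steps.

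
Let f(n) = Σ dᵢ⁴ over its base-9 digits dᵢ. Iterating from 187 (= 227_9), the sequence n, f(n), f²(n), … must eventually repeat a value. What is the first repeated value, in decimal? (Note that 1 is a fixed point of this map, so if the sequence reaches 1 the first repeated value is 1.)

1

187 = (2,2,7)_9 → 2⁴ + 2⁴ + 7⁴ = 16 + 16 + 2401 = 2433
2433 = (3,3,0,3)_9 → 3⁴ + 3⁴ + 0⁴ + 3⁴ = 81 + 81 + 0 + 81 = 243
243 = (3,0,0)_9 → 3⁴ + 0⁴ + 0⁴ = 81 + 0 + 0 = 81
81 = (1,0,0)_9 → 1⁴ + 0⁴ + 0⁴ = 1 + 0 + 0 = 1  — reached the fixed point 1.
1 → 1, so 1 is the first repeated value.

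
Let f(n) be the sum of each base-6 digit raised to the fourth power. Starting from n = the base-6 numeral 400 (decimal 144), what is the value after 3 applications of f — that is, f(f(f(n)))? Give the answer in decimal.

144 = (4,0,0)_6 → 4⁴ + 0⁴ + 0⁴ = 256
256 = (1,1,0,4)_6 → 1⁴ + 1⁴ + 0⁴ + 4⁴ = 258
258 = (1,1,1,0)_6 → 1⁴ + 1⁴ + 1⁴ + 0⁴ = 3

3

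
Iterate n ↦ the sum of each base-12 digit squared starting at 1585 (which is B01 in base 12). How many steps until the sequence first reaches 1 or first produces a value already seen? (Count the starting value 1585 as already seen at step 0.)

12

1585 = (11,0,1)_12 → 11² + 0² + 1² = 122
122 = (10,2)_12 → 10² + 2² = 104
104 = (8,8)_12 → 8² + 8² = 128
128 = (10,8)_12 → 10² + 8² = 164
164 = (1,1,8)_12 → 1² + 1² + 8² = 66
66 = (5,6)_12 → 5² + 6² = 61
61 = (5,1)_12 → 5² + 1² = 26
26 = (2,2)_12 → 2² + 2² = 8
8 = (8)_12 → 8² = 64
64 = (5,4)_12 → 5² + 4² = 41
41 = (3,5)_12 → 3² + 5² = 34
34 = (2,10)_12 → 2² + 10² = 104  — 104 repeats.
That took 12 steps.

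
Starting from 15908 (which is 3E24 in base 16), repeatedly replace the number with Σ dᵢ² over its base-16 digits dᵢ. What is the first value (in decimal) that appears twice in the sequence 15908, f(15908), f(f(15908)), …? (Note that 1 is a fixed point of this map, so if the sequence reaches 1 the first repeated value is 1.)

15908 = (3,14,2,4)_16 → 3² + 14² + 2² + 4² = 225
225 = (14,1)_16 → 14² + 1² = 197
197 = (12,5)_16 → 12² + 5² = 169
169 = (10,9)_16 → 10² + 9² = 181
181 = (11,5)_16 → 11² + 5² = 146
146 = (9,2)_16 → 9² + 2² = 85
85 = (5,5)_16 → 5² + 5² = 50
50 = (3,2)_16 → 3² + 2² = 13
13 = (13)_16 → 13² = 169  — 169 already appeared earlier.

169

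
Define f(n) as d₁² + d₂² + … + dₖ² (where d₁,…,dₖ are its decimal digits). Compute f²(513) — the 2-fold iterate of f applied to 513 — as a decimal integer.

34

513 → 5² + 1² + 3² = 35
35 → 3² + 5² = 34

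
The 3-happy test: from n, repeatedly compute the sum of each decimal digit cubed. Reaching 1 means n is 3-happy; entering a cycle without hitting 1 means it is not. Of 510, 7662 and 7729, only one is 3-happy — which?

7729

510: 510 → 126 → 225 → 141 → 66 → 432 → 99 → 1458 → 702 → 351 → 153 → 153  — repeats 153 (not 3-happy)
7662: 7662 → 783 → 882 → 1032 → 36 → 243 → 99 → 1458 → 702 → 351 → 153 → 153  — repeats 153 (not 3-happy)
7729: 7729 → 1423 → 100 → 1  — reaches 1 (3-happy)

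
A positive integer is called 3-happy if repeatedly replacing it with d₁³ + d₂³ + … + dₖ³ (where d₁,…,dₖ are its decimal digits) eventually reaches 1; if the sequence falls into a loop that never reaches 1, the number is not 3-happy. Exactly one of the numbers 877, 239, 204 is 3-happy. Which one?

877: 877 → 1198 → 1243 → 100 → 1  — reaches 1 (3-happy)
239: 239 → 764 → 623 → 251 → 134 → 92 → 737 → 713 → 371 → 371  — repeats 371 (not 3-happy)
204: 204 → 72 → 351 → 153 → 153  — repeats 153 (not 3-happy)

877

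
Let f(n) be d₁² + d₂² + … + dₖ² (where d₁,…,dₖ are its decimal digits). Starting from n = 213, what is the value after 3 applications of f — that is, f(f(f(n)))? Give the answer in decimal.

213 → 14
14 → 17
17 → 50

50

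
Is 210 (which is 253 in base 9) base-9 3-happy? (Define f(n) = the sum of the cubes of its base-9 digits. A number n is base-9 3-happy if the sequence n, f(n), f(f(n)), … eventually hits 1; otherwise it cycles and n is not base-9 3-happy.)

not base-9 3-happy

210 = (2,5,3)_9 → 2³ + 5³ + 3³ = 8 + 125 + 27 = 160
160 = (1,8,7)_9 → 1³ + 8³ + 7³ = 1 + 512 + 343 = 856
856 = (1,1,5,1)_9 → 1³ + 1³ + 5³ + 1³ = 1 + 1 + 125 + 1 = 128
128 = (1,5,2)_9 → 1³ + 5³ + 2³ = 1 + 125 + 8 = 134
134 = (1,5,8)_9 → 1³ + 5³ + 8³ = 1 + 125 + 512 = 638
638 = (7,7,8)_9 → 7³ + 7³ + 8³ = 343 + 343 + 512 = 1198
1198 = (1,5,7,1)_9 → 1³ + 5³ + 7³ + 1³ = 1 + 125 + 343 + 1 = 470
470 = (5,7,2)_9 → 5³ + 7³ + 2³ = 125 + 343 + 8 = 476
476 = (5,7,8)_9 → 5³ + 7³ + 8³ = 125 + 343 + 512 = 980
980 = (1,3,0,8)_9 → 1³ + 3³ + 0³ + 8³ = 1 + 27 + 0 + 512 = 540
540 = (6,6,0)_9 → 6³ + 6³ + 0³ = 216 + 216 + 0 = 432
432 = (5,3,0)_9 → 5³ + 3³ + 0³ = 125 + 27 + 0 = 152
152 = (1,7,8)_9 → 1³ + 7³ + 8³ = 1 + 343 + 512 = 856  — 856 already seen; the sequence cycles without reaching 1.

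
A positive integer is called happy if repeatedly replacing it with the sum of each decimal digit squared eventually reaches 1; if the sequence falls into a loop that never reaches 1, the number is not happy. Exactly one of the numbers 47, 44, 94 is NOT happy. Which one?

47: 47 → 65 → 61 → 37 → 58 → 89 → 145 → 42 → 20 → 4 → 16 → 37  — repeats 37 (not happy)
44: 44 → 32 → 13 → 10 → 1  — reaches 1 (happy)
94: 94 → 97 → 130 → 10 → 1  — reaches 1 (happy)

47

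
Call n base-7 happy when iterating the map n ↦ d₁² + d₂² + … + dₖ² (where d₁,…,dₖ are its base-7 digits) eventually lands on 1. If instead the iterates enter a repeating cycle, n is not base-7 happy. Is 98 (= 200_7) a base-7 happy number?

not base-7 happy

98 = (2,0,0)_7 → 4
4 = (4)_7 → 16
16 = (2,2)_7 → 8
8 = (1,1)_7 → 2
2 = (2)_7 → 4  — 4 already seen; the sequence cycles without reaching 1.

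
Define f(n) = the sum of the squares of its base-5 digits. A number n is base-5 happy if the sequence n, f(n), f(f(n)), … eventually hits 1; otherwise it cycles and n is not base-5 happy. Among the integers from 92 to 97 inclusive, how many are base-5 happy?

92: 92 → 22 → 20 → 16 → 10 → 4 → 16  — not base-5 happy
93: 93 → 27 → 5 → 1  — base-5 happy
94: 94 → 34 → 18 → 18  — not base-5 happy
95: 95 → 25 → 1  — base-5 happy
96: 96 → 26 → 2 → 4 → 16 → 10 → 4  — not base-5 happy
97: 97 → 29 → 17 → 13 → 13  — not base-5 happy
base-5 happy: 93, 95

2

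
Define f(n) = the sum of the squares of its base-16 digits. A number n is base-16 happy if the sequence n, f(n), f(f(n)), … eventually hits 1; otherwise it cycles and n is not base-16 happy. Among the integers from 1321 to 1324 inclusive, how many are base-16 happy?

1321: 1321 → 110 → 232 → 260 → 17 → 2 → 4 → 16 → 1  (reaches 1)
1322: 1322 → 129 → 65 → 17 → 2 → 4 → 16 → 1  (reaches 1)
1323: 1323 → 150 → 117 → 74 → 116 → 65 → 17 → 2 → 4 → 16 → 1  (reaches 1)
1324: 1324 → 173 → 269 → 170 → 200 → 208 → 169 → 181 → 146 → 85 → 50 → 13 → 169  (repeats 169)
base-16 happy: 1321, 1322, 1323

3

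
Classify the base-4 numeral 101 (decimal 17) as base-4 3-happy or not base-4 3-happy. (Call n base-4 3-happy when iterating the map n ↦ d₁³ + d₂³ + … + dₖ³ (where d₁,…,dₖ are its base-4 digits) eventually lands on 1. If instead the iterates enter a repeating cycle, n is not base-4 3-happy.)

not base-4 3-happy

17 = (1,0,1)_4 → 1³ + 0³ + 1³ = 2
2 = (2)_4 → 2³ = 8
8 = (2,0)_4 → 2³ + 0³ = 8  — 8 already seen; the sequence cycles without reaching 1.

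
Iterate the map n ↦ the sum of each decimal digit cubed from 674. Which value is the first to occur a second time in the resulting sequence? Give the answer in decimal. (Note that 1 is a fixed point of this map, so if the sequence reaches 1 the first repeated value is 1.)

674 → 6³ + 7³ + 4³ = 623
623 → 6³ + 2³ + 3³ = 251
251 → 2³ + 5³ + 1³ = 134
134 → 1³ + 3³ + 4³ = 92
92 → 9³ + 2³ = 737
737 → 7³ + 3³ + 7³ = 713
713 → 7³ + 1³ + 3³ = 371
371 → 3³ + 7³ + 1³ = 371  — 371 already appeared earlier.

371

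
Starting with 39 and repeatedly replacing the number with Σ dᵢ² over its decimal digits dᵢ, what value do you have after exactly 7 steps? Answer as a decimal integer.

39 → 3² + 9² = 9 + 81 = 90
90 → 9² + 0² = 81 + 0 = 81
81 → 8² + 1² = 64 + 1 = 65
65 → 6² + 5² = 36 + 25 = 61
61 → 6² + 1² = 36 + 1 = 37
37 → 3² + 7² = 9 + 49 = 58
58 → 5² + 8² = 25 + 64 = 89

89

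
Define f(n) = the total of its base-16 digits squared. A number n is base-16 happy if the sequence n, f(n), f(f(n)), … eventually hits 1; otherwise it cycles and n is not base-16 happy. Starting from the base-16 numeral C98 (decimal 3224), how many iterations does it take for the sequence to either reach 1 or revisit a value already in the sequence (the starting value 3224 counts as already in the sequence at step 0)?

3224 = (12,9,8)_16 → 12² + 9² + 8² = 144 + 81 + 64 = 289
289 = (1,2,1)_16 → 1² + 2² + 1² = 1 + 4 + 1 = 6
6 = (6)_16 → 6² = 36
36 = (2,4)_16 → 2² + 4² = 4 + 16 = 20
20 = (1,4)_16 → 1² + 4² = 1 + 16 = 17
17 = (1,1)_16 → 1² + 1² = 1 + 1 = 2
2 = (2)_16 → 2² = 4
4 = (4)_16 → 4² = 16
16 = (1,0)_16 → 1² + 0² = 1 + 0 = 1  — reached 1.
That took 9 steps.

9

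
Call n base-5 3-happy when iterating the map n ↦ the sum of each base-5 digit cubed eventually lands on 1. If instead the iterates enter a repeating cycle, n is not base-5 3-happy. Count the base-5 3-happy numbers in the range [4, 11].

4: 4 → 64 → 80 → 28 → 28  — not base-5 3-happy
5: 5 → 1  — base-5 3-happy
6: 6 → 2 → 8 → 28 → 28  — not base-5 3-happy
7: 7 → 9 → 65 → 35 → 9  — not base-5 3-happy
8: 8 → 28 → 28  — not base-5 3-happy
9: 9 → 65 → 35 → 9  — not base-5 3-happy
10: 10 → 8 → 28 → 28  — not base-5 3-happy
11: 11 → 9 → 65 → 35 → 9  — not base-5 3-happy
base-5 3-happy: 5

1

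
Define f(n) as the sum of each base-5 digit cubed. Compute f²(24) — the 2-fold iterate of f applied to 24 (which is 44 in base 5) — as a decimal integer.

24 = (4,4)_5 → 4³ + 4³ = 128
128 = (1,0,0,3)_5 → 1³ + 0³ + 0³ + 3³ = 28

28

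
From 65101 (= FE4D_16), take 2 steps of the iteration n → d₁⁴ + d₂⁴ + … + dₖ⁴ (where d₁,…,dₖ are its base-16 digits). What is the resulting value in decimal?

65101 = (15,14,4,13)_16 → 15⁴ + 14⁴ + 4⁴ + 13⁴ = 50625 + 38416 + 256 + 28561 = 117858
117858 = (1,12,12,6,2)_16 → 1⁴ + 12⁴ + 12⁴ + 6⁴ + 2⁴ = 1 + 20736 + 20736 + 1296 + 16 = 42785

42785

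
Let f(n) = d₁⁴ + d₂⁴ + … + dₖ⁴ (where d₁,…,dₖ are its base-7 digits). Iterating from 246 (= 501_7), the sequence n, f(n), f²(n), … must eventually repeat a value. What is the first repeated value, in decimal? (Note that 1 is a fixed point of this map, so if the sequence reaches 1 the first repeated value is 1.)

246 = (5,0,1)_7 → 5⁴ + 0⁴ + 1⁴ = 625 + 0 + 1 = 626
626 = (1,5,5,3)_7 → 1⁴ + 5⁴ + 5⁴ + 3⁴ = 1 + 625 + 625 + 81 = 1332
1332 = (3,6,1,2)_7 → 3⁴ + 6⁴ + 1⁴ + 2⁴ = 81 + 1296 + 1 + 16 = 1394
1394 = (4,0,3,1)_7 → 4⁴ + 0⁴ + 3⁴ + 1⁴ = 256 + 0 + 81 + 1 = 338
338 = (6,6,2)_7 → 6⁴ + 6⁴ + 2⁴ = 1296 + 1296 + 16 = 2608
2608 = (1,0,4,1,4)_7 → 1⁴ + 0⁴ + 4⁴ + 1⁴ + 4⁴ = 1 + 0 + 256 + 1 + 256 = 514
514 = (1,3,3,3)_7 → 1⁴ + 3⁴ + 3⁴ + 3⁴ = 1 + 81 + 81 + 81 = 244
244 = (4,6,6)_7 → 4⁴ + 6⁴ + 6⁴ = 256 + 1296 + 1296 = 2848
2848 = (1,1,2,0,6)_7 → 1⁴ + 1⁴ + 2⁴ + 0⁴ + 6⁴ = 1 + 1 + 16 + 0 + 1296 = 1314
1314 = (3,5,5,5)_7 → 3⁴ + 5⁴ + 5⁴ + 5⁴ = 81 + 625 + 625 + 625 = 1956
1956 = (5,4,6,3)_7 → 5⁴ + 4⁴ + 6⁴ + 3⁴ = 625 + 256 + 1296 + 81 = 2258
2258 = (6,4,0,4)_7 → 6⁴ + 4⁴ + 0⁴ + 4⁴ = 1296 + 256 + 0 + 256 = 1808
1808 = (5,1,6,2)_7 → 5⁴ + 1⁴ + 6⁴ + 2⁴ = 625 + 1 + 1296 + 16 = 1938
1938 = (5,4,3,6)_7 → 5⁴ + 4⁴ + 3⁴ + 6⁴ = 625 + 256 + 81 + 1296 = 2258  — 2258 already appeared earlier.

2258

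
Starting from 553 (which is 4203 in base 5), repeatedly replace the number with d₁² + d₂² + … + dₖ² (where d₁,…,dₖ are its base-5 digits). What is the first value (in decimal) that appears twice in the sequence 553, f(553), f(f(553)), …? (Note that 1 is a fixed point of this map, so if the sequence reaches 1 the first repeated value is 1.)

13

553 = (4,2,0,3)_5 → 4² + 2² + 0² + 3² = 29
29 = (1,0,4)_5 → 1² + 0² + 4² = 17
17 = (3,2)_5 → 3² + 2² = 13
13 = (2,3)_5 → 2² + 3² = 13  — 13 already appeared earlier.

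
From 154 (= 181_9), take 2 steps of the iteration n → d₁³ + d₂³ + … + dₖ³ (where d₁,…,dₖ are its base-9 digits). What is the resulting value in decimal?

154 = (1,8,1)_9 → 1³ + 8³ + 1³ = 514
514 = (6,3,1)_9 → 6³ + 3³ + 1³ = 244

244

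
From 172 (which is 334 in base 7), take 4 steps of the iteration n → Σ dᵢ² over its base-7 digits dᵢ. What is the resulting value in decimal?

10

172 = (3,3,4)_7 → 3² + 3² + 4² = 9 + 9 + 16 = 34
34 = (4,6)_7 → 4² + 6² = 16 + 36 = 52
52 = (1,0,3)_7 → 1² + 0² + 3² = 1 + 0 + 9 = 10
10 = (1,3)_7 → 1² + 3² = 1 + 9 = 10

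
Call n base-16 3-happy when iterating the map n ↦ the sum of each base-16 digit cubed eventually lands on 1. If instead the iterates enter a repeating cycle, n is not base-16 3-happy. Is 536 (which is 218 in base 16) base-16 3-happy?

536 = (2,1,8)_16 → 2³ + 1³ + 8³ = 8 + 1 + 512 = 521
521 = (2,0,9)_16 → 2³ + 0³ + 9³ = 8 + 0 + 729 = 737
737 = (2,14,1)_16 → 2³ + 14³ + 1³ = 8 + 2744 + 1 = 2753
2753 = (10,12,1)_16 → 10³ + 12³ + 1³ = 1000 + 1728 + 1 = 2729
2729 = (10,10,9)_16 → 10³ + 10³ + 9³ = 1000 + 1000 + 729 = 2729  — 2729 already seen; the sequence cycles without reaching 1.

not base-16 3-happy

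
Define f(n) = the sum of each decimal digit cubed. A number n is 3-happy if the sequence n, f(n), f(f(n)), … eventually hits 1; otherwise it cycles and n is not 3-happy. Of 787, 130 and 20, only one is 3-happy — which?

787: 787 → 1198 → 1243 → 100 → 1  — reaches 1 (3-happy)
130: 130 → 28 → 520 → 133 → 55 → 250 → 133  — repeats 133 (not 3-happy)
20: 20 → 8 → 512 → 134 → 92 → 737 → 713 → 371 → 371  — repeats 371 (not 3-happy)

787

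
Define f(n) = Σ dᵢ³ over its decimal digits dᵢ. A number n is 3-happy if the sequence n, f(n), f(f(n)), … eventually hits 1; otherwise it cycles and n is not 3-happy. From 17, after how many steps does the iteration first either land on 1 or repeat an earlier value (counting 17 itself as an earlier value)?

17 → 1³ + 7³ = 1 + 343 = 344
344 → 3³ + 4³ + 4³ = 27 + 64 + 64 = 155
155 → 1³ + 5³ + 5³ = 1 + 125 + 125 = 251
251 → 2³ + 5³ + 1³ = 8 + 125 + 1 = 134
134 → 1³ + 3³ + 4³ = 1 + 27 + 64 = 92
92 → 9³ + 2³ = 729 + 8 = 737
737 → 7³ + 3³ + 7³ = 343 + 27 + 343 = 713
713 → 7³ + 1³ + 3³ = 343 + 1 + 27 = 371
371 → 3³ + 7³ + 1³ = 27 + 343 + 1 = 371  — 371 repeats.
That took 9 steps.

9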